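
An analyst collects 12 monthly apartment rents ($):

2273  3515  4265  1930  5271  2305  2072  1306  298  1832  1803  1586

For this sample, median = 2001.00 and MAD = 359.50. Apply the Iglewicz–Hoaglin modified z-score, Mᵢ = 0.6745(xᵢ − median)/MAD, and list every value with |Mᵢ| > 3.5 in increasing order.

4265, 5271

|Mᵢ| > 3.5 ⇔ |xᵢ − 2001.00| > 3.5·359.50/0.6745 = 1865.46.
So outliers lie outside [135.54, 3866.46].
4265: M = 4.25 → outlier.
5271: M = 6.14 → outlier.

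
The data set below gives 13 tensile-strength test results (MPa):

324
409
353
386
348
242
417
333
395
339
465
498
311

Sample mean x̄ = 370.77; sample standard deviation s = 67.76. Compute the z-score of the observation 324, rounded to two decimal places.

z = (324 − 370.77) / 67.76 = -0.69.

-0.69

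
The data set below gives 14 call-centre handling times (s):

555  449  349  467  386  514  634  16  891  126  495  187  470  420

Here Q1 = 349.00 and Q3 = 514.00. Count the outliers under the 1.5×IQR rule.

2

IQR = 165.00; fences at 349.00 − 247.50 = 101.50 and 514.00 + 247.50 = 761.50.
Outside the cutoffs: 16, 891.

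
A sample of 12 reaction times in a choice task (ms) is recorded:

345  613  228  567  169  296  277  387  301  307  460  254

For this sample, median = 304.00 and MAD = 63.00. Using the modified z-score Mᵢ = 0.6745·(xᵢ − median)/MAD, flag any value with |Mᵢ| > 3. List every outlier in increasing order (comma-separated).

|Mᵢ| > 3 ⇔ |xᵢ − 304.00| > 3·63.00/0.6745 = 280.21.
So outliers lie outside [23.79, 584.21].
613: M = 3.31 → outlier.

613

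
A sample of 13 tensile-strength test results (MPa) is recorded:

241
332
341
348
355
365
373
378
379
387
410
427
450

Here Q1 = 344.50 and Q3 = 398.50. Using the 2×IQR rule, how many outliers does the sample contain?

IQR = 54.00; fences at 344.50 − 108.00 = 236.50 and 398.50 + 108.00 = 506.50.
Every value lies within the cutoffs.

0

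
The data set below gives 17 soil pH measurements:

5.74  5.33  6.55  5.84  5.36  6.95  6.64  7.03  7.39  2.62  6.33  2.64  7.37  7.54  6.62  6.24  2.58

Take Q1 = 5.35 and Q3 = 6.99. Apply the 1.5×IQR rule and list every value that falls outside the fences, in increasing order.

2.58, 2.62, 2.64

IQR = Q3 − Q1 = 6.99 − 5.35 = 1.64.
Lower fence = Q1 − 1.5·IQR = 5.35 − 2.46 = 2.89.
Upper fence = Q3 + 1.5·IQR = 6.99 + 2.46 = 9.45.
2.58 < 2.89 → outlier.
2.62 < 2.89 → outlier.
2.64 < 2.89 → outlier.
All remaining values lie within [2.89, 9.45].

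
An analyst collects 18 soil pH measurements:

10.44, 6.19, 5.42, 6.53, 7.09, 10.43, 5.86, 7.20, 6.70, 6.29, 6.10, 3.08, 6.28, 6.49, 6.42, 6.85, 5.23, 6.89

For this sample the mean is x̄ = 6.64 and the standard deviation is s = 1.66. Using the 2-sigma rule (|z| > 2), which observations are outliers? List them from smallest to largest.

3.08, 10.43, 10.44

Cutoffs at x̄ ± 2s: 6.64 ± 2·1.66 = [3.32, 9.96].
3.08: z = -2.14, |z| > 2 → outlier.
10.43: z = 2.28, |z| > 2 → outlier.
10.44: z = 2.29, |z| > 2 → outlier.
Every other value lies within [3.32, 9.96].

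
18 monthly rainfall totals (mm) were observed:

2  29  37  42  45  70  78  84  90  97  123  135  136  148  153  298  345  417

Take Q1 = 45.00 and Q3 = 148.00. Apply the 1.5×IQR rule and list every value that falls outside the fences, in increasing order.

345, 417

IQR = Q3 − Q1 = 148.00 − 45.00 = 103.00.
Lower fence = Q1 − 1.5·IQR = 45.00 − 154.50 = -109.50.
Upper fence = Q3 + 1.5·IQR = 148.00 + 154.50 = 302.50.
345 > 302.50 → outlier.
417 > 302.50 → outlier.
All remaining values lie within [-109.50, 302.50].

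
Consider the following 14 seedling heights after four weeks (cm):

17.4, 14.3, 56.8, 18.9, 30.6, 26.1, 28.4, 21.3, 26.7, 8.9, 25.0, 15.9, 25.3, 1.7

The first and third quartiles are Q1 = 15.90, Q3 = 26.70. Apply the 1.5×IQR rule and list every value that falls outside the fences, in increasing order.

56.8

IQR = Q3 − Q1 = 26.70 − 15.90 = 10.80.
Lower fence = Q1 − 1.5·IQR = 15.90 − 16.20 = -0.30.
Upper fence = Q3 + 1.5·IQR = 26.70 + 16.20 = 42.90.
56.8 > 42.90 → outlier.
All remaining values lie within [-0.30, 42.90].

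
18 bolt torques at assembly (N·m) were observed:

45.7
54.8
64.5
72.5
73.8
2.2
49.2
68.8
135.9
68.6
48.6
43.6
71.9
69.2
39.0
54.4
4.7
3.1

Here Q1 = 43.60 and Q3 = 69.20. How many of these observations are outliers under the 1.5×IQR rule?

IQR = 25.60; fences at 43.60 − 38.40 = 5.20 and 69.20 + 38.40 = 107.60.
Outside the cutoffs: 2.2, 3.1, 4.7, 135.9.

4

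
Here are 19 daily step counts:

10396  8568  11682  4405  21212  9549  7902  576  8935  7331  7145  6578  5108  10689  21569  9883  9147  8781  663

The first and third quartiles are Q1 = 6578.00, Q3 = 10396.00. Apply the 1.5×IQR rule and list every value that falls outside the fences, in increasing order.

IQR = Q3 − Q1 = 10396.00 − 6578.00 = 3818.00.
Lower fence = Q1 − 1.5·IQR = 6578.00 − 5727.00 = 851.00.
Upper fence = Q3 + 1.5·IQR = 10396.00 + 5727.00 = 16123.00.
576 < 851.00 → outlier.
663 < 851.00 → outlier.
21212 > 16123.00 → outlier.
21569 > 16123.00 → outlier.
All remaining values lie within [851.00, 16123.00].

576, 663, 21212, 21569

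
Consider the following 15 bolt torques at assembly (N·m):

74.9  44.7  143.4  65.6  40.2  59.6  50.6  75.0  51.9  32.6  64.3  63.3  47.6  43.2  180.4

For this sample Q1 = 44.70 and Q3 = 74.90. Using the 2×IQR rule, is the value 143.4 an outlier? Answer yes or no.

IQR = Q3 − Q1 = 74.90 − 44.70 = 30.20.
Lower fence = Q1 − 2·IQR = 44.70 − 60.40 = -15.70.
Upper fence = Q3 + 2·IQR = 74.90 + 60.40 = 135.30.
143.4 lies above the upper fence.

yes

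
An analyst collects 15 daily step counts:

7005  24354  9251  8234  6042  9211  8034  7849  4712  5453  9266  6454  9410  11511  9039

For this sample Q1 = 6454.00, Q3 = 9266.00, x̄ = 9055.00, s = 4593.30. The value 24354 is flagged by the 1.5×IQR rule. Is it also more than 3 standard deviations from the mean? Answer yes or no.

yes

z = (24354 − 9055.00) / 4593.30 = 3.33.
|z| = 3.33 > 3.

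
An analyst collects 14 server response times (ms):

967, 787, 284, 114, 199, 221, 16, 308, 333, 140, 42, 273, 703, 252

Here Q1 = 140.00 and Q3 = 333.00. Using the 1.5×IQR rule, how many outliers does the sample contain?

3

IQR = 193.00; fences at 140.00 − 289.50 = -149.50 and 333.00 + 289.50 = 622.50.
Outside the cutoffs: 703, 787, 967.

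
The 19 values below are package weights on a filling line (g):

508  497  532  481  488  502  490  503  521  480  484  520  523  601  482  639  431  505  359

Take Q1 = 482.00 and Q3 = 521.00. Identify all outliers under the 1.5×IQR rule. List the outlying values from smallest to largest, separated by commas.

IQR = Q3 − Q1 = 521.00 − 482.00 = 39.00.
Lower fence = Q1 − 1.5·IQR = 482.00 − 58.50 = 423.50.
Upper fence = Q3 + 1.5·IQR = 521.00 + 58.50 = 579.50.
359 < 423.50 → outlier.
601 > 579.50 → outlier.
639 > 579.50 → outlier.
All remaining values lie within [423.50, 579.50].

359, 601, 639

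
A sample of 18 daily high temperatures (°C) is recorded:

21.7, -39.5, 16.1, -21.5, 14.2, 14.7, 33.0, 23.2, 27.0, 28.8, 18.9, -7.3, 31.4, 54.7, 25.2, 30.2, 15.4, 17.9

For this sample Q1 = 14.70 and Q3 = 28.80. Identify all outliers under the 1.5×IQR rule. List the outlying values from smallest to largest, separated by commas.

IQR = Q3 − Q1 = 28.80 − 14.70 = 14.10.
Lower fence = Q1 − 1.5·IQR = 14.70 − 21.15 = -6.45.
Upper fence = Q3 + 1.5·IQR = 28.80 + 21.15 = 49.95.
-39.5 < -6.45 → outlier.
-21.5 < -6.45 → outlier.
-7.3 < -6.45 → outlier.
54.7 > 49.95 → outlier.
All remaining values lie within [-6.45, 49.95].

-39.5, -21.5, -7.3, 54.7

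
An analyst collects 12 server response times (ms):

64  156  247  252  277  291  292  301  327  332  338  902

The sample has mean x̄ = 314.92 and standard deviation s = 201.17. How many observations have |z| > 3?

Cutoffs: x̄ ± 3s = [-288.59, 918.43].
Every value lies within the cutoffs.

0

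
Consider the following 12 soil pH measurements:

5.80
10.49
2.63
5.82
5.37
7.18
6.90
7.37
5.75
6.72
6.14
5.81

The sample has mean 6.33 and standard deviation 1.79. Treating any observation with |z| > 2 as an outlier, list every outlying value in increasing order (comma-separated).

2.63, 10.49

Cutoffs at x̄ ± 2s: 6.33 ± 2·1.79 = [2.75, 9.91].
2.63: z = -2.07, |z| > 2 → outlier.
10.49: z = 2.32, |z| > 2 → outlier.
Every other value lies within [2.75, 9.91].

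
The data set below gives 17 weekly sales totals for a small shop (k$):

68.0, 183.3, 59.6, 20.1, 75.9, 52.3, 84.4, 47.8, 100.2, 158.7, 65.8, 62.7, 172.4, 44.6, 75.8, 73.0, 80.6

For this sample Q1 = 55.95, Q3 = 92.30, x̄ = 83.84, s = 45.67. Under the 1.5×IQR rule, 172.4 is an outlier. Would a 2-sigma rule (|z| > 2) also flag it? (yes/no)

no

z = (172.4 − 83.84) / 45.67 = 1.94.
|z| = 1.94 ≤ 2.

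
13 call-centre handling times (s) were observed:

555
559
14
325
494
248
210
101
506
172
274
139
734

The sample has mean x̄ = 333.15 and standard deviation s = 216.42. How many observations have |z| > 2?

0

Cutoffs: x̄ ± 2s = [-99.69, 765.99].
Every value lies within the cutoffs.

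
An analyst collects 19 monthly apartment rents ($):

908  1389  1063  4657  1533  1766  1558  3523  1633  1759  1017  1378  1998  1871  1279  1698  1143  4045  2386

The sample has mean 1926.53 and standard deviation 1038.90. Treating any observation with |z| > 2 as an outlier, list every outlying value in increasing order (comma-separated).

Cutoffs at x̄ ± 2s: 1926.53 ± 2·1038.90 = [-151.27, 4004.33].
4045: z = 2.04, |z| > 2 → outlier.
4657: z = 2.63, |z| > 2 → outlier.
Every other value lies within [-151.27, 4004.33].

4045, 4657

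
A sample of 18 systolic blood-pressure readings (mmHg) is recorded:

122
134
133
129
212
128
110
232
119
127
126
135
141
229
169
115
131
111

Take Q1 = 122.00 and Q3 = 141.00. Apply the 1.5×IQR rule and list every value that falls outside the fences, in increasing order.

IQR = Q3 − Q1 = 141.00 − 122.00 = 19.00.
Lower fence = Q1 − 1.5·IQR = 122.00 − 28.50 = 93.50.
Upper fence = Q3 + 1.5·IQR = 141.00 + 28.50 = 169.50.
212 > 169.50 → outlier.
229 > 169.50 → outlier.
232 > 169.50 → outlier.
All remaining values lie within [93.50, 169.50].

212, 229, 232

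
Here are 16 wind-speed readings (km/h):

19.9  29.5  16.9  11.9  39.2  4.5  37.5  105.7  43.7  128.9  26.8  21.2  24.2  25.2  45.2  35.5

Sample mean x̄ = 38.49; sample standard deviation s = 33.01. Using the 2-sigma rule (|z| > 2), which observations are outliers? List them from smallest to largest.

105.7, 128.9

Cutoffs at x̄ ± 2s: 38.49 ± 2·33.01 = [-27.53, 104.51].
105.7: z = 2.04, |z| > 2 → outlier.
128.9: z = 2.74, |z| > 2 → outlier.
Every other value lies within [-27.53, 104.51].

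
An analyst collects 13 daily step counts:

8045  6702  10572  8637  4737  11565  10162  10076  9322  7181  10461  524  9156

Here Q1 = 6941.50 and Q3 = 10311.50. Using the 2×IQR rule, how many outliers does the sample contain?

0

IQR = 3370.00; fences at 6941.50 − 6740.00 = 201.50 and 10311.50 + 6740.00 = 17051.50.
Every value lies within the cutoffs.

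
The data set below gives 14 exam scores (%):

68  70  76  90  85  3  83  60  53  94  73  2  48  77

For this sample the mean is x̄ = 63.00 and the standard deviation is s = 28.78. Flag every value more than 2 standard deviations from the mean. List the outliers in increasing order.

Cutoffs at x̄ ± 2s: 63.00 ± 2·28.78 = [5.44, 120.56].
2: z = -2.12, |z| > 2 → outlier.
3: z = -2.08, |z| > 2 → outlier.
Every other value lies within [5.44, 120.56].

2, 3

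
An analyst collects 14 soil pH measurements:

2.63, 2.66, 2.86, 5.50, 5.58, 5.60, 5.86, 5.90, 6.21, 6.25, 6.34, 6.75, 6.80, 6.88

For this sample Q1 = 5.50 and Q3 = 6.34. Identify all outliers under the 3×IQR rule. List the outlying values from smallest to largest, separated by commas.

2.63, 2.66, 2.86

IQR = Q3 − Q1 = 6.34 − 5.50 = 0.84.
Lower fence = Q1 − 3·IQR = 5.50 − 2.52 = 2.98.
Upper fence = Q3 + 3·IQR = 6.34 + 2.52 = 8.86.
2.63 < 2.98 → outlier.
2.66 < 2.98 → outlier.
2.86 < 2.98 → outlier.
All remaining values lie within [2.98, 8.86].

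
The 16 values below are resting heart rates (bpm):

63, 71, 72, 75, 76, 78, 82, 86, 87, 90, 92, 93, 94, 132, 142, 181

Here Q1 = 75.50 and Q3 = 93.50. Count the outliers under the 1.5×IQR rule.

IQR = 18.00; fences at 75.50 − 27.00 = 48.50 and 93.50 + 27.00 = 120.50.
Outside the cutoffs: 132, 142, 181.

3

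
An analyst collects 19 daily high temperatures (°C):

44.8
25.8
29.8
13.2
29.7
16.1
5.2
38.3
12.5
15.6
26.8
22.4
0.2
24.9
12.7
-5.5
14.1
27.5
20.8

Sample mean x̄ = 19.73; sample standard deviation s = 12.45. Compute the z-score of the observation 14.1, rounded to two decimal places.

-0.45

z = (14.1 − 19.73) / 12.45 = -0.45.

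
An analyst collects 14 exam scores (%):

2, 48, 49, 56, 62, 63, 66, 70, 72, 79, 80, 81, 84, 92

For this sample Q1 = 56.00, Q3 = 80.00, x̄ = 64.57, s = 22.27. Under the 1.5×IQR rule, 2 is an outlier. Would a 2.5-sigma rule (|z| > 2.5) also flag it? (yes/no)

yes

z = (2 − 64.57) / 22.27 = -2.81.
|z| = 2.81 > 2.5.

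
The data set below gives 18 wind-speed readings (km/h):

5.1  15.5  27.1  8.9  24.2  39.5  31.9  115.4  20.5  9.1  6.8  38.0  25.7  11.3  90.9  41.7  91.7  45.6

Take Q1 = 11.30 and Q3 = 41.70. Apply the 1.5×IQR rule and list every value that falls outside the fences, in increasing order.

IQR = Q3 − Q1 = 41.70 − 11.30 = 30.40.
Lower fence = Q1 − 1.5·IQR = 11.30 − 45.60 = -34.30.
Upper fence = Q3 + 1.5·IQR = 41.70 + 45.60 = 87.30.
90.9 > 87.30 → outlier.
91.7 > 87.30 → outlier.
115.4 > 87.30 → outlier.
All remaining values lie within [-34.30, 87.30].

90.9, 91.7, 115.4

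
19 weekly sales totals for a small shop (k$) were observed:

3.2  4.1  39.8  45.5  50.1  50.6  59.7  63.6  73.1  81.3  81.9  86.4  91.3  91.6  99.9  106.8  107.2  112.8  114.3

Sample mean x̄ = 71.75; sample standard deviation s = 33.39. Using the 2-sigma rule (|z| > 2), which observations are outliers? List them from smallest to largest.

3.2, 4.1

Cutoffs at x̄ ± 2s: 71.75 ± 2·33.39 = [4.97, 138.53].
3.2: z = -2.05, |z| > 2 → outlier.
4.1: z = -2.03, |z| > 2 → outlier.
Every other value lies within [4.97, 138.53].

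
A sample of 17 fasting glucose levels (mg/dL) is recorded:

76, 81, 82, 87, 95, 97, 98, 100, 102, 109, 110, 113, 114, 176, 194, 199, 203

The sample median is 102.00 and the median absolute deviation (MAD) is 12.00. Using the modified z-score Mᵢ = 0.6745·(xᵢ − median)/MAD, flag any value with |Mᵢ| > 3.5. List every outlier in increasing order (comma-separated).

176, 194, 199, 203

|Mᵢ| > 3.5 ⇔ |xᵢ − 102.00| > 3.5·12.00/0.6745 = 62.27.
So outliers lie outside [39.73, 164.27].
176: M = 4.16 → outlier.
194: M = 5.17 → outlier.
199: M = 5.45 → outlier.
203: M = 5.68 → outlier.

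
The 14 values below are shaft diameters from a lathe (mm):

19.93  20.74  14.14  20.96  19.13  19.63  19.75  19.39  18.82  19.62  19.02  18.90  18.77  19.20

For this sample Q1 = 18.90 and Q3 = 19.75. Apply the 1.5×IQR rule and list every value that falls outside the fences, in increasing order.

14.14

IQR = Q3 − Q1 = 19.75 − 18.90 = 0.85.
Lower fence = Q1 − 1.5·IQR = 18.90 − 1.275 = 17.625.
Upper fence = Q3 + 1.5·IQR = 19.75 + 1.275 = 21.025.
14.14 < 17.625 → outlier.
All remaining values lie within [17.625, 21.025].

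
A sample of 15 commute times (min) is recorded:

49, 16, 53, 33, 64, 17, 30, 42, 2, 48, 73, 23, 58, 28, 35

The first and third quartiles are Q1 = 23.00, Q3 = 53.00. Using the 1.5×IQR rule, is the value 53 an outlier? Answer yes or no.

no

IQR = Q3 − Q1 = 53.00 − 23.00 = 30.00.
Lower fence = Q1 − 1.5·IQR = 23.00 − 45.00 = -22.00.
Upper fence = Q3 + 1.5·IQR = 53.00 + 45.00 = 98.00.
53 lies within [-22.00, 98.00].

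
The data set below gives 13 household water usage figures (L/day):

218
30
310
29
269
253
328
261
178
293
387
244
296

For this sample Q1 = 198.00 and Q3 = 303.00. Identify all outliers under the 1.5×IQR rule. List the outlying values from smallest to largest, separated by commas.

IQR = Q3 − Q1 = 303.00 − 198.00 = 105.00.
Lower fence = Q1 − 1.5·IQR = 198.00 − 157.50 = 40.50.
Upper fence = Q3 + 1.5·IQR = 303.00 + 157.50 = 460.50.
29 < 40.50 → outlier.
30 < 40.50 → outlier.
All remaining values lie within [40.50, 460.50].

29, 30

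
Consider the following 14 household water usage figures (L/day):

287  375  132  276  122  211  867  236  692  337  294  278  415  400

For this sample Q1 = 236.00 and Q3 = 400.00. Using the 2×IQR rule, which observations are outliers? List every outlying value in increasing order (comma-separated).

IQR = Q3 − Q1 = 400.00 − 236.00 = 164.00.
Lower fence = Q1 − 2·IQR = 236.00 − 328.00 = -92.00.
Upper fence = Q3 + 2·IQR = 400.00 + 328.00 = 728.00.
867 > 728.00 → outlier.
All remaining values lie within [-92.00, 728.00].

867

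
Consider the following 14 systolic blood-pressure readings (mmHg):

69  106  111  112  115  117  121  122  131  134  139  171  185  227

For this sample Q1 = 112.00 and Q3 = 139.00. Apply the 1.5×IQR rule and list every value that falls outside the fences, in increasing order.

IQR = Q3 − Q1 = 139.00 − 112.00 = 27.00.
Lower fence = Q1 − 1.5·IQR = 112.00 − 40.50 = 71.50.
Upper fence = Q3 + 1.5·IQR = 139.00 + 40.50 = 179.50.
69 < 71.50 → outlier.
185 > 179.50 → outlier.
227 > 179.50 → outlier.
All remaining values lie within [71.50, 179.50].

69, 185, 227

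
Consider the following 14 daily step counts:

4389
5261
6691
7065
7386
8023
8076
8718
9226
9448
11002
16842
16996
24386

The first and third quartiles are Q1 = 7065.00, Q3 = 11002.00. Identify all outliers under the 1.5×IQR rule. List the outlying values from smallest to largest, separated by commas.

IQR = Q3 − Q1 = 11002.00 − 7065.00 = 3937.00.
Lower fence = Q1 − 1.5·IQR = 7065.00 − 5905.50 = 1159.50.
Upper fence = Q3 + 1.5·IQR = 11002.00 + 5905.50 = 16907.50.
16996 > 16907.50 → outlier.
24386 > 16907.50 → outlier.
All remaining values lie within [1159.50, 16907.50].

16996, 24386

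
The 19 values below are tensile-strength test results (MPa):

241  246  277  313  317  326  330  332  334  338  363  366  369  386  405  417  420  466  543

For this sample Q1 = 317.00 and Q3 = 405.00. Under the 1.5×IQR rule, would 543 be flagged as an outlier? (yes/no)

yes

IQR = Q3 − Q1 = 405.00 − 317.00 = 88.00.
Lower fence = Q1 − 1.5·IQR = 317.00 − 132.00 = 185.00.
Upper fence = Q3 + 1.5·IQR = 405.00 + 132.00 = 537.00.
543 lies above the upper fence.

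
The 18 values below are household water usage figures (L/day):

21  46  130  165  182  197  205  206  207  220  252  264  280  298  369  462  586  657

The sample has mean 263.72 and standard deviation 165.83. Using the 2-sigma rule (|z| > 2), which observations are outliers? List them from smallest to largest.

657

Cutoffs at x̄ ± 2s: 263.72 ± 2·165.83 = [-67.94, 595.38].
657: z = 2.37, |z| > 2 → outlier.
Every other value lies within [-67.94, 595.38].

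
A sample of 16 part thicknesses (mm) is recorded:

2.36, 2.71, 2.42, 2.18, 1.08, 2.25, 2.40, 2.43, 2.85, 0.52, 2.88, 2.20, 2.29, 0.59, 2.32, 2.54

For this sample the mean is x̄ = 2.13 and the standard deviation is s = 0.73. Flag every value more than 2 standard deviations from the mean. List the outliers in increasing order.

0.52, 0.59

Cutoffs at x̄ ± 2s: 2.13 ± 2·0.73 = [0.67, 3.59].
0.52: z = -2.21, |z| > 2 → outlier.
0.59: z = -2.11, |z| > 2 → outlier.
Every other value lies within [0.67, 3.59].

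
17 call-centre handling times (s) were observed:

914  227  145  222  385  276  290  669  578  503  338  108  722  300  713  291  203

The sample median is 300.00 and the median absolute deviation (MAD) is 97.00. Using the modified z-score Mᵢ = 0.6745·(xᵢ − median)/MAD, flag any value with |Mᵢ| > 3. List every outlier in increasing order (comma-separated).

914

|Mᵢ| > 3 ⇔ |xᵢ − 300.00| > 3·97.00/0.6745 = 431.43.
So outliers lie outside [-131.43, 731.43].
914: M = 4.27 → outlier.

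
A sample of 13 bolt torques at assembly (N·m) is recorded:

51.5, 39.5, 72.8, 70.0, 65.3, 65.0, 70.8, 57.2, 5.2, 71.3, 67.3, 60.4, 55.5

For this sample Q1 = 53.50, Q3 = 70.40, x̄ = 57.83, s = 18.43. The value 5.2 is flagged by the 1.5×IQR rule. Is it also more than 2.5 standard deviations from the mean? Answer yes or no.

z = (5.2 − 57.83) / 18.43 = -2.86.
|z| = 2.86 > 2.5.

yes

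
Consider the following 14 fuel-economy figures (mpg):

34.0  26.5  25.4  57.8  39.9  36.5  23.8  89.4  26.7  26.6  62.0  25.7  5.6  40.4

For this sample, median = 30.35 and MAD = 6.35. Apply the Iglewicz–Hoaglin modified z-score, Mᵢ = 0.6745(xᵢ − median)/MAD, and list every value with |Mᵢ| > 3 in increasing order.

|Mᵢ| > 3 ⇔ |xᵢ − 30.35| > 3·6.35/0.6745 = 28.24.
So outliers lie outside [2.11, 58.59].
62.0: M = 3.36 → outlier.
89.4: M = 6.27 → outlier.

62.0, 89.4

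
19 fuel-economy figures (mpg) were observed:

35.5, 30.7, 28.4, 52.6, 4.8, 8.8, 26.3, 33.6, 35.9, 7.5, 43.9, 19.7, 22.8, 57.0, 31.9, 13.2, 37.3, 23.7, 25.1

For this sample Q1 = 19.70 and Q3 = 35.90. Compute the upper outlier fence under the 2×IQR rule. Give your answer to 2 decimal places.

IQR = Q3 − Q1 = 35.90 − 19.70 = 16.20.
Lower fence = Q1 − 2·IQR = 19.70 − 32.40 = -12.70.
Upper fence = Q3 + 2·IQR = 35.90 + 32.40 = 68.30.

68.30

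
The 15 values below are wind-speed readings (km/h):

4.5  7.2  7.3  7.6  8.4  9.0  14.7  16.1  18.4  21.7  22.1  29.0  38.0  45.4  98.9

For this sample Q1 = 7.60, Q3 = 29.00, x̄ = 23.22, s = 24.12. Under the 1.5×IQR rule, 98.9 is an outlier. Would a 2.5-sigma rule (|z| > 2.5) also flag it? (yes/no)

z = (98.9 − 23.22) / 24.12 = 3.14.
|z| = 3.14 > 2.5.

yes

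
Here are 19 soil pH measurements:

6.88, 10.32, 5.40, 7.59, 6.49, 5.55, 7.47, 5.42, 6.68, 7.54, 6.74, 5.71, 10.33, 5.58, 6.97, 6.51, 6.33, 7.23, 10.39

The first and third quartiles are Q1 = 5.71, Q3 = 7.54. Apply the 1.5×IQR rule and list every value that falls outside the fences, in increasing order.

IQR = Q3 − Q1 = 7.54 − 5.71 = 1.83.
Lower fence = Q1 − 1.5·IQR = 5.71 − 2.745 = 2.965.
Upper fence = Q3 + 1.5·IQR = 7.54 + 2.745 = 10.285.
10.32 > 10.285 → outlier.
10.33 > 10.285 → outlier.
10.39 > 10.285 → outlier.
All remaining values lie within [2.965, 10.285].

10.32, 10.33, 10.39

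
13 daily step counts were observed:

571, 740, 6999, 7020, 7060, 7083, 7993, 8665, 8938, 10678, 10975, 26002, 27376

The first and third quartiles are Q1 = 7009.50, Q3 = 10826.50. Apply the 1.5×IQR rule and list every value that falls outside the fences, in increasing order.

571, 740, 26002, 27376

IQR = Q3 − Q1 = 10826.50 − 7009.50 = 3817.00.
Lower fence = Q1 − 1.5·IQR = 7009.50 − 5725.50 = 1284.00.
Upper fence = Q3 + 1.5·IQR = 10826.50 + 5725.50 = 16552.00.
571 < 1284.00 → outlier.
740 < 1284.00 → outlier.
26002 > 16552.00 → outlier.
27376 > 16552.00 → outlier.
All remaining values lie within [1284.00, 16552.00].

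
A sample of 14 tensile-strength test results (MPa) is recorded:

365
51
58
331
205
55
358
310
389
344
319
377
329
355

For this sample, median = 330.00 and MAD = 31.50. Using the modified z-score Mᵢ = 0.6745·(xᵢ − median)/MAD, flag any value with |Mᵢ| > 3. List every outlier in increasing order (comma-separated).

|Mᵢ| > 3 ⇔ |xᵢ − 330.00| > 3·31.50/0.6745 = 140.10.
So outliers lie outside [189.90, 470.10].
51: M = -5.97 → outlier.
55: M = -5.89 → outlier.
58: M = -5.82 → outlier.

51, 55, 58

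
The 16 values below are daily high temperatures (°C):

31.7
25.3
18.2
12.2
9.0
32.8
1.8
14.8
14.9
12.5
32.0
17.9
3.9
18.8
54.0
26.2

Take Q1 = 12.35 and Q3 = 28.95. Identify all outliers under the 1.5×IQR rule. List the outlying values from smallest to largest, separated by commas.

54.0

IQR = Q3 − Q1 = 28.95 − 12.35 = 16.60.
Lower fence = Q1 − 1.5·IQR = 12.35 − 24.90 = -12.55.
Upper fence = Q3 + 1.5·IQR = 28.95 + 24.90 = 53.85.
54.0 > 53.85 → outlier.
All remaining values lie within [-12.55, 53.85].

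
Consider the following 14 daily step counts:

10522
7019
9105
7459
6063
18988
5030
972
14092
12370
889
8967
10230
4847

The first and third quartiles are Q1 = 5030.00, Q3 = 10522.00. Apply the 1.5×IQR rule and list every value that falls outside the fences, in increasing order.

18988

IQR = Q3 − Q1 = 10522.00 − 5030.00 = 5492.00.
Lower fence = Q1 − 1.5·IQR = 5030.00 − 8238.00 = -3208.00.
Upper fence = Q3 + 1.5·IQR = 10522.00 + 8238.00 = 18760.00.
18988 > 18760.00 → outlier.
All remaining values lie within [-3208.00, 18760.00].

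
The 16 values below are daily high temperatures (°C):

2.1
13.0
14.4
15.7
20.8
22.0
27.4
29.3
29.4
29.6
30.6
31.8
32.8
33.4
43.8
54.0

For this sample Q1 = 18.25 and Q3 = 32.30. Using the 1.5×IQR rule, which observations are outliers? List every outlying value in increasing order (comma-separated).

54.0

IQR = Q3 − Q1 = 32.30 − 18.25 = 14.05.
Lower fence = Q1 − 1.5·IQR = 18.25 − 21.075 = -2.825.
Upper fence = Q3 + 1.5·IQR = 32.30 + 21.075 = 53.375.
54.0 > 53.375 → outlier.
All remaining values lie within [-2.825, 53.375].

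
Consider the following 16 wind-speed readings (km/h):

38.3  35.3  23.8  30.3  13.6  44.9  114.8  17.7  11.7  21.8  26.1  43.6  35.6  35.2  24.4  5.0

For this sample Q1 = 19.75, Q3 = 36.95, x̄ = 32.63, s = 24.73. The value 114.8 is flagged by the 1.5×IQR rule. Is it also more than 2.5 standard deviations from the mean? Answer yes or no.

yes

z = (114.8 − 32.63) / 24.73 = 3.32.
|z| = 3.32 > 2.5.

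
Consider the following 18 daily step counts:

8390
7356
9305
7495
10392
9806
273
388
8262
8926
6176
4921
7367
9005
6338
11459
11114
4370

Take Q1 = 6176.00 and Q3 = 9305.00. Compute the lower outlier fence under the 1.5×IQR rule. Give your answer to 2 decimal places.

1482.50

IQR = Q3 − Q1 = 9305.00 − 6176.00 = 3129.00.
Lower fence = Q1 − 1.5·IQR = 6176.00 − 4693.50 = 1482.50.
Upper fence = Q3 + 1.5·IQR = 9305.00 + 4693.50 = 13998.50.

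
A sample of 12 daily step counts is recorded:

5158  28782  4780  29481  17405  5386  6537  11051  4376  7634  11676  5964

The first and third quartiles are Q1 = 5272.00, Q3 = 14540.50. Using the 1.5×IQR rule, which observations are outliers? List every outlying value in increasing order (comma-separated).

28782, 29481

IQR = Q3 − Q1 = 14540.50 − 5272.00 = 9268.50.
Lower fence = Q1 − 1.5·IQR = 5272.00 − 13902.75 = -8630.75.
Upper fence = Q3 + 1.5·IQR = 14540.50 + 13902.75 = 28443.25.
28782 > 28443.25 → outlier.
29481 > 28443.25 → outlier.
All remaining values lie within [-8630.75, 28443.25].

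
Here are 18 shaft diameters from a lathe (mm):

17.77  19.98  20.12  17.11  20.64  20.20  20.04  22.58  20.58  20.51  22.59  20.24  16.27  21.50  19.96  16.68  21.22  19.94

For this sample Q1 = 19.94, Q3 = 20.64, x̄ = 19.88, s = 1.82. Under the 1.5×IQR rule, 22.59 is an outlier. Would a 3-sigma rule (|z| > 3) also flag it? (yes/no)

z = (22.59 − 19.88) / 1.82 = 1.49.
|z| = 1.49 ≤ 3.

no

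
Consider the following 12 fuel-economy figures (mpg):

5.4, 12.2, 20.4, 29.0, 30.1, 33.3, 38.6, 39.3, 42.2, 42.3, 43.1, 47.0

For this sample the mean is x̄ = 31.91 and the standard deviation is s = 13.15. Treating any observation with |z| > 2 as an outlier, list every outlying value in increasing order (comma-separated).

5.4

Cutoffs at x̄ ± 2s: 31.91 ± 2·13.15 = [5.61, 58.21].
5.4: z = -2.02, |z| > 2 → outlier.
Every other value lies within [5.61, 58.21].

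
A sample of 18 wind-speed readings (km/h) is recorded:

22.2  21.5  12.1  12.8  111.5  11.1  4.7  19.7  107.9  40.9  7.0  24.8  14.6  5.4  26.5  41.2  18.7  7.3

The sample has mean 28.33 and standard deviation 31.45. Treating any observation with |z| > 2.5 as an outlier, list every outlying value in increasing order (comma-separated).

Cutoffs at x̄ ± 2.5s: 28.33 ± 2.5·31.45 = [-50.295, 106.955].
107.9: z = 2.53, |z| > 2.5 → outlier.
111.5: z = 2.64, |z| > 2.5 → outlier.
Every other value lies within [-50.295, 106.955].

107.9, 111.5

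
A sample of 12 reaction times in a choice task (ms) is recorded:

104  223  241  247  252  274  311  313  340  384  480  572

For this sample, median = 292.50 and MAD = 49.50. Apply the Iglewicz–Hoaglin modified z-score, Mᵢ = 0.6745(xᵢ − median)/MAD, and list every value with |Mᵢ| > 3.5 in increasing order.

|Mᵢ| > 3.5 ⇔ |xᵢ − 292.50| > 3.5·49.50/0.6745 = 256.86.
So outliers lie outside [35.64, 549.36].
572: M = 3.81 → outlier.

572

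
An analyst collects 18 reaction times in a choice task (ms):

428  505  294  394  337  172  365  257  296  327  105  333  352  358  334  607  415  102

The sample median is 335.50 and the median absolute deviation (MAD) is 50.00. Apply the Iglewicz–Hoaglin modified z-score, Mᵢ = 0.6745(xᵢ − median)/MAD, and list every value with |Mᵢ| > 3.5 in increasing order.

|Mᵢ| > 3.5 ⇔ |xᵢ − 335.50| > 3.5·50.00/0.6745 = 259.45.
So outliers lie outside [76.05, 594.95].
607: M = 3.66 → outlier.

607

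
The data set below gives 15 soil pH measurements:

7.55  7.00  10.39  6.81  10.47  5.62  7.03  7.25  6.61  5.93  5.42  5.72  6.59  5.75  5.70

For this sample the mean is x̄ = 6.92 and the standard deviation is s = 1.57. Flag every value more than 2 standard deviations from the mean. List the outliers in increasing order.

Cutoffs at x̄ ± 2s: 6.92 ± 2·1.57 = [3.78, 10.06].
10.39: z = 2.21, |z| > 2 → outlier.
10.47: z = 2.26, |z| > 2 → outlier.
Every other value lies within [3.78, 10.06].

10.39, 10.47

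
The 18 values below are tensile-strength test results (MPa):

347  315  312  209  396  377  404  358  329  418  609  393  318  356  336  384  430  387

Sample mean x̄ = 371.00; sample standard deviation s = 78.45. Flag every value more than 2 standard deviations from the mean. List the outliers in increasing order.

209, 609

Cutoffs at x̄ ± 2s: 371.00 ± 2·78.45 = [214.10, 527.90].
209: z = -2.07, |z| > 2 → outlier.
609: z = 3.03, |z| > 2 → outlier.
Every other value lies within [214.10, 527.90].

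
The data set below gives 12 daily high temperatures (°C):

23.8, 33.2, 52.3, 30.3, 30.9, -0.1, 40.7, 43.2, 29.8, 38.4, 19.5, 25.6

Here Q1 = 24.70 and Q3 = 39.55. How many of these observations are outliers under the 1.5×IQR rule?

IQR = 14.85; fences at 24.70 − 22.275 = 2.425 and 39.55 + 22.275 = 61.825.
Outside the cutoffs: -0.1.

1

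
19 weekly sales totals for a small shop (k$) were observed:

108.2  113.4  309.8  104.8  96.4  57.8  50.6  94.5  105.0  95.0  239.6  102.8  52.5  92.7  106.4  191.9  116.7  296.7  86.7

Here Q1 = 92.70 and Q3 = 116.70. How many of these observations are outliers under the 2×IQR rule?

IQR = 24.00; fences at 92.70 − 48.00 = 44.70 and 116.70 + 48.00 = 164.70.
Outside the cutoffs: 191.9, 239.6, 296.7, 309.8.

4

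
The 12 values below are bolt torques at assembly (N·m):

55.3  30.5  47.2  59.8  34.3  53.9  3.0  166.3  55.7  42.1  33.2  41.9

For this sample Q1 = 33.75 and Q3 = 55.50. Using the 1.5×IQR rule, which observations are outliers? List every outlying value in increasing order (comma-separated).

IQR = Q3 − Q1 = 55.50 − 33.75 = 21.75.
Lower fence = Q1 − 1.5·IQR = 33.75 − 32.625 = 1.125.
Upper fence = Q3 + 1.5·IQR = 55.50 + 32.625 = 88.125.
166.3 > 88.125 → outlier.
All remaining values lie within [1.125, 88.125].

166.3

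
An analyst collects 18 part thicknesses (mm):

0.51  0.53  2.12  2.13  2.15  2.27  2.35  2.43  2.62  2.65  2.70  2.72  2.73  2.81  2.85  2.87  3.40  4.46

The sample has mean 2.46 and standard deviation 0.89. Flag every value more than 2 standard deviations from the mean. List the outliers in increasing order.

0.51, 0.53, 4.46

Cutoffs at x̄ ± 2s: 2.46 ± 2·0.89 = [0.68, 4.24].
0.51: z = -2.19, |z| > 2 → outlier.
0.53: z = -2.17, |z| > 2 → outlier.
4.46: z = 2.25, |z| > 2 → outlier.
Every other value lies within [0.68, 4.24].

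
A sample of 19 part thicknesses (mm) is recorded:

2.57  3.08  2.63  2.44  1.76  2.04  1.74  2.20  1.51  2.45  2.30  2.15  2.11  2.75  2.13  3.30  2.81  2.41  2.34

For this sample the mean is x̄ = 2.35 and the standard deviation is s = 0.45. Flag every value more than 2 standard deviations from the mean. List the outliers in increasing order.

Cutoffs at x̄ ± 2s: 2.35 ± 2·0.45 = [1.45, 3.25].
3.30: z = 2.11, |z| > 2 → outlier.
Every other value lies within [1.45, 3.25].

3.30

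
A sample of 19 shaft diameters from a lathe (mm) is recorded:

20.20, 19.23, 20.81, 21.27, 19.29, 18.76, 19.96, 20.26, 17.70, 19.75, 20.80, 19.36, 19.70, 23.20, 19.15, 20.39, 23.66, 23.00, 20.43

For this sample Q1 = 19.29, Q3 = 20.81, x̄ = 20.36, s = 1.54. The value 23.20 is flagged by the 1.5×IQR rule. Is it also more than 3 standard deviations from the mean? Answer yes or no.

z = (23.20 − 20.36) / 1.54 = 1.84.
|z| = 1.84 ≤ 3.

no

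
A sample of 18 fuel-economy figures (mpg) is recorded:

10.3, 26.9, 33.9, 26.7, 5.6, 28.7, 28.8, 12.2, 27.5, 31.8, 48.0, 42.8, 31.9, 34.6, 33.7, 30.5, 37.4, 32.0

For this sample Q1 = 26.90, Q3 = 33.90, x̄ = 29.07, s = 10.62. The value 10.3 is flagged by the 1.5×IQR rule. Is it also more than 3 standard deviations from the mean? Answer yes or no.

no

z = (10.3 − 29.07) / 10.62 = -1.77.
|z| = 1.77 ≤ 3.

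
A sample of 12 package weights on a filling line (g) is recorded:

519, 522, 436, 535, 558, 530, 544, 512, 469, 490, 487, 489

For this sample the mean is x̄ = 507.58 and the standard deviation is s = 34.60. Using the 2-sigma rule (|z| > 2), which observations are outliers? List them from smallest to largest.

436

Cutoffs at x̄ ± 2s: 507.58 ± 2·34.60 = [438.38, 576.78].
436: z = -2.07, |z| > 2 → outlier.
Every other value lies within [438.38, 576.78].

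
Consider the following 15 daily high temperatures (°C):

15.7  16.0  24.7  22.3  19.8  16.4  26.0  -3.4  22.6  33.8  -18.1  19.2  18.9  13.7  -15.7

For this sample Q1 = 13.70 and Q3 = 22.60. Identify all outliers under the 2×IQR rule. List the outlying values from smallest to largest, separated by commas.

-18.1, -15.7

IQR = Q3 − Q1 = 22.60 − 13.70 = 8.90.
Lower fence = Q1 − 2·IQR = 13.70 − 17.80 = -4.10.
Upper fence = Q3 + 2·IQR = 22.60 + 17.80 = 40.40.
-18.1 < -4.10 → outlier.
-15.7 < -4.10 → outlier.
All remaining values lie within [-4.10, 40.40].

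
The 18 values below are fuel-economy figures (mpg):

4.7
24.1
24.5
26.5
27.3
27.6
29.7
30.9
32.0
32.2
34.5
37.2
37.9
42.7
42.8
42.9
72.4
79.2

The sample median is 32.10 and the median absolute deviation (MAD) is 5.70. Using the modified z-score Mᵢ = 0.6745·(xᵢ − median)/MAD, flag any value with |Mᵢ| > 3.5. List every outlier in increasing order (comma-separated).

|Mᵢ| > 3.5 ⇔ |xᵢ − 32.10| > 3.5·5.70/0.6745 = 29.58.
So outliers lie outside [2.52, 61.68].
72.4: M = 4.77 → outlier.
79.2: M = 5.57 → outlier.

72.4, 79.2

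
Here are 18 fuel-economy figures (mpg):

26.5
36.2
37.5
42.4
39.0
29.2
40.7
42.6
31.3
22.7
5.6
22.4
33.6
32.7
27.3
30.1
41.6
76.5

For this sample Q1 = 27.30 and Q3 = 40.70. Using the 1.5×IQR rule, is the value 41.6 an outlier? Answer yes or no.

no

IQR = Q3 − Q1 = 40.70 − 27.30 = 13.40.
Lower fence = Q1 − 1.5·IQR = 27.30 − 20.10 = 7.20.
Upper fence = Q3 + 1.5·IQR = 40.70 + 20.10 = 60.80.
41.6 lies within [7.20, 60.80].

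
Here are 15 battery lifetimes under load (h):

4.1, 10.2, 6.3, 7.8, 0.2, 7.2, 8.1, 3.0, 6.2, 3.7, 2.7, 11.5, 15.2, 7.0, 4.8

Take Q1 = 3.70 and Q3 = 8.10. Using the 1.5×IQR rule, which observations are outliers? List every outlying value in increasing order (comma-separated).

IQR = Q3 − Q1 = 8.10 − 3.70 = 4.40.
Lower fence = Q1 − 1.5·IQR = 3.70 − 6.60 = -2.90.
Upper fence = Q3 + 1.5·IQR = 8.10 + 6.60 = 14.70.
15.2 > 14.70 → outlier.
All remaining values lie within [-2.90, 14.70].

15.2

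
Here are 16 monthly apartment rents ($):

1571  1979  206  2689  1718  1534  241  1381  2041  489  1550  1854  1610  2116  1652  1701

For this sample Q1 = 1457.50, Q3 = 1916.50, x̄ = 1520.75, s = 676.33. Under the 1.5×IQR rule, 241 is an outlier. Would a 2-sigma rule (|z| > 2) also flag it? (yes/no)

no

z = (241 − 1520.75) / 676.33 = -1.89.
|z| = 1.89 ≤ 2.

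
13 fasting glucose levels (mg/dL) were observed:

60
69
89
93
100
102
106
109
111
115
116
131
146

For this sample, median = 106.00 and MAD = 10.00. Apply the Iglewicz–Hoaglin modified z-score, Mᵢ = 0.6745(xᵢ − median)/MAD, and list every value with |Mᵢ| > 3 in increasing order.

60

|Mᵢ| > 3 ⇔ |xᵢ − 106.00| > 3·10.00/0.6745 = 44.48.
So outliers lie outside [61.52, 150.48].
60: M = -3.10 → outlier.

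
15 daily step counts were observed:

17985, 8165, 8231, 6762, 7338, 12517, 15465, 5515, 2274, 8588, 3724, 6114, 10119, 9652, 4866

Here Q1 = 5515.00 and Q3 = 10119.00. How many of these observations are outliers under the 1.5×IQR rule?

1

IQR = 4604.00; fences at 5515.00 − 6906.00 = -1391.00 and 10119.00 + 6906.00 = 17025.00.
Outside the cutoffs: 17985.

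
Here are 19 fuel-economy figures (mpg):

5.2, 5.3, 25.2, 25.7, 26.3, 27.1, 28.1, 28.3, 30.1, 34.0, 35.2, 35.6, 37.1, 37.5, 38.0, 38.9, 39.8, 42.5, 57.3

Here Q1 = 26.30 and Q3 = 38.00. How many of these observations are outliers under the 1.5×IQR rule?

IQR = 11.70; fences at 26.30 − 17.55 = 8.75 and 38.00 + 17.55 = 55.55.
Outside the cutoffs: 5.2, 5.3, 57.3.

3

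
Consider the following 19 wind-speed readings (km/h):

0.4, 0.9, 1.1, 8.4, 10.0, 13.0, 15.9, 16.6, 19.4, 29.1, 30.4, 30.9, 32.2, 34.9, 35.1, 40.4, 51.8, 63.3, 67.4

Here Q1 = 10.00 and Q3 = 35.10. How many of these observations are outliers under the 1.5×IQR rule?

0

IQR = 25.10; fences at 10.00 − 37.65 = -27.65 and 35.10 + 37.65 = 72.75.
Every value lies within the cutoffs.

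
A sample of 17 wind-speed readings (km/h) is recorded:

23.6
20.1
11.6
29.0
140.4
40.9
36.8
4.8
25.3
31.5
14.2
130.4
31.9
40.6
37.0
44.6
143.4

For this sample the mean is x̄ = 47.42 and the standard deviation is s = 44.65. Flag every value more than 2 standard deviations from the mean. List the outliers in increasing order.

140.4, 143.4

Cutoffs at x̄ ± 2s: 47.42 ± 2·44.65 = [-41.88, 136.72].
140.4: z = 2.08, |z| > 2 → outlier.
143.4: z = 2.15, |z| > 2 → outlier.
Every other value lies within [-41.88, 136.72].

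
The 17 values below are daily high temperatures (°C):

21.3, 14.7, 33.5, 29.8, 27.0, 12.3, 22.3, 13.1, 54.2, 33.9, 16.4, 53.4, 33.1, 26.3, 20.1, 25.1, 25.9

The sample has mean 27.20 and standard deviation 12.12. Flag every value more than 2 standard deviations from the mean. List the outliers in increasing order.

53.4, 54.2

Cutoffs at x̄ ± 2s: 27.20 ± 2·12.12 = [2.96, 51.44].
53.4: z = 2.16, |z| > 2 → outlier.
54.2: z = 2.23, |z| > 2 → outlier.
Every other value lies within [2.96, 51.44].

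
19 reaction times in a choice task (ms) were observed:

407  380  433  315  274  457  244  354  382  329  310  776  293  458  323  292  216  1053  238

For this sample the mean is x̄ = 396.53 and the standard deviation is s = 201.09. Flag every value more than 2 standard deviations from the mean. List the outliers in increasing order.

Cutoffs at x̄ ± 2s: 396.53 ± 2·201.09 = [-5.65, 798.71].
1053: z = 3.26, |z| > 2 → outlier.
Every other value lies within [-5.65, 798.71].

1053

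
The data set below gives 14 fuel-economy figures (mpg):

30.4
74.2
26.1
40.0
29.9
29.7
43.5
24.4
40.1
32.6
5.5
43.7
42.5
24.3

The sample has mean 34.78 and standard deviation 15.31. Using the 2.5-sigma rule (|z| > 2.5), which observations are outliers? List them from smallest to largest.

Cutoffs at x̄ ± 2.5s: 34.78 ± 2.5·15.31 = [-3.495, 73.055].
74.2: z = 2.57, |z| > 2.5 → outlier.
Every other value lies within [-3.495, 73.055].

74.2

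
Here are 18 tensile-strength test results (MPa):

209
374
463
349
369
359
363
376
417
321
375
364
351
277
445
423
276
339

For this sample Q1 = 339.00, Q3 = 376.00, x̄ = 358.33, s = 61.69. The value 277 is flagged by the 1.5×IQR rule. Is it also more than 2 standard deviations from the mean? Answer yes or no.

z = (277 − 358.33) / 61.69 = -1.32.
|z| = 1.32 ≤ 2.

no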